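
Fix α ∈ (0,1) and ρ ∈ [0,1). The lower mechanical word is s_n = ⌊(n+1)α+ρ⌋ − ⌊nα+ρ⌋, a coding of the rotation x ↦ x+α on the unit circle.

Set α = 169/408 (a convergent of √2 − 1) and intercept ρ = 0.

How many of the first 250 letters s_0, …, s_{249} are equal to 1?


#1s = Σ_{n=0}^{249} s_n = Σ_{n=0}^{249} (⌊(n+1)α+ρ⌋ − ⌊nα+ρ⌋)
the sum telescopes: every ⌊nα+ρ⌋ with 0 < n < 250 appears once with + and once with −, leaving ⌊250α+ρ⌋ − ⌊0·α+ρ⌋
250α + ρ = (250·169) / 408 = 42250/408
ρ = 0/408
⌊42250/408⌋ = 103,  ⌊0/408⌋ = 0
#1s = 103 − 0 = 103

103


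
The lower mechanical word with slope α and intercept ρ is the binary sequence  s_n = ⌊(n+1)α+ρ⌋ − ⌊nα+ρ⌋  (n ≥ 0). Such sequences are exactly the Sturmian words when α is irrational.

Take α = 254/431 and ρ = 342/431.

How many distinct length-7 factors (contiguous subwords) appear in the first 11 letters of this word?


t_n = ⌊(n·254+342)/431⌋ for n = 0 … 11:
  n=0…9: ⌊342/431⌋=0 ⌊596/431⌋=1 ⌊850/431⌋=1 ⌊1104/431⌋=2 ⌊1358/431⌋=3 ⌊1612/431⌋=3 ⌊1866/431⌋=4 ⌊2120/431⌋=4 ⌊2374/431⌋=5 ⌊2628/431⌋=6
  n=10…11: ⌊2882/431⌋=6 ⌊3136/431⌋=7
s_n = t_(n+1) − t_n for n = 0 … 10 gives
prefix = 10110101101
slide a length-7 window over [0..6] … [4..10] (5 windows); first occurrence of each distinct factor:
  [  0..  6] 1011010
  [  1..  7] 0110101
  [  2..  8] 1101011
  [  3..  9] 1010110
  [  4.. 10] 0101101
distinct factors: {0101101, 0110101, 1010110, 1011010, 1101011}
count = 5  (Sturmian bound for length 7 is 8)

5


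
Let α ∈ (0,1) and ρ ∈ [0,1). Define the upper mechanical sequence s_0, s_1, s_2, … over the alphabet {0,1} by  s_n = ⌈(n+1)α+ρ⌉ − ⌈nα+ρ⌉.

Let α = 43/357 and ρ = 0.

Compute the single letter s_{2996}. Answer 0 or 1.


(n+1)α + ρ = (2997·43) / 357 = 128871/357
nα + ρ     = (2996·43) / 357 = 128828/357
⌈128871/357⌉ = 361,  ⌈128828/357⌉ = 361
s_{2996} = 361 − 361 = 0

0


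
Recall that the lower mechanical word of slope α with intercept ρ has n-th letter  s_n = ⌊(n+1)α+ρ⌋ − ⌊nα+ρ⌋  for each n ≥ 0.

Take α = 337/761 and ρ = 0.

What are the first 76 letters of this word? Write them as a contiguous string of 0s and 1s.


0010101001010101001010101001010101001010101001010101001010101001010100101010

n=0: ⌊(1·337)/761⌋ − ⌊(0·337)/761⌋ = ⌊337/761⌋ − ⌊0/761⌋ = 0 − 0 = 0
n=1: ⌊(2·337)/761⌋ − ⌊(1·337)/761⌋ = ⌊674/761⌋ − ⌊337/761⌋ = 0 − 0 = 0
n=2: ⌊(3·337)/761⌋ − ⌊(2·337)/761⌋ = ⌊1011/761⌋ − ⌊674/761⌋ = 1 − 0 = 1
n=3: ⌊(4·337)/761⌋ − ⌊(3·337)/761⌋ = ⌊1348/761⌋ − ⌊1011/761⌋ = 1 − 1 = 0
n=4: ⌊(5·337)/761⌋ − ⌊(4·337)/761⌋ = ⌊1685/761⌋ − ⌊1348/761⌋ = 2 − 1 = 1
n=5: ⌊(6·337)/761⌋ − ⌊(5·337)/761⌋ = ⌊2022/761⌋ − ⌊1685/761⌋ = 2 − 2 = 0
n=6: ⌊(7·337)/761⌋ − ⌊(6·337)/761⌋ = ⌊2359/761⌋ − ⌊2022/761⌋ = 3 − 2 = 1
n=7: ⌊(8·337)/761⌋ − ⌊(7·337)/761⌋ = ⌊2696/761⌋ − ⌊2359/761⌋ = 3 − 3 = 0
n=8: ⌊(9·337)/761⌋ − ⌊(8·337)/761⌋ = ⌊3033/761⌋ − ⌊2696/761⌋ = 3 − 3 = 0
n=9: ⌊(10·337)/761⌋ − ⌊(9·337)/761⌋ = ⌊3370/761⌋ − ⌊3033/761⌋ = 4 − 3 = 1
n=10: ⌊(11·337)/761⌋ − ⌊(10·337)/761⌋ = ⌊3707/761⌋ − ⌊3370/761⌋ = 4 − 4 = 0
n=11: ⌊(12·337)/761⌋ − ⌊(11·337)/761⌋ = ⌊4044/761⌋ − ⌊3707/761⌋ = 5 − 4 = 1
n=12: ⌊(13·337)/761⌋ − ⌊(12·337)/761⌋ = ⌊4381/761⌋ − ⌊4044/761⌋ = 5 − 5 = 0
n=13: ⌊(14·337)/761⌋ − ⌊(13·337)/761⌋ = ⌊4718/761⌋ − ⌊4381/761⌋ = 6 − 5 = 1
n=14: ⌊(15·337)/761⌋ − ⌊(14·337)/761⌋ = ⌊5055/761⌋ − ⌊4718/761⌋ = 6 − 6 = 0
n=15: ⌊(16·337)/761⌋ − ⌊(15·337)/761⌋ = ⌊5392/761⌋ − ⌊5055/761⌋ = 7 − 6 = 1
n=16: ⌊(17·337)/761⌋ − ⌊(16·337)/761⌋ = ⌊5729/761⌋ − ⌊5392/761⌋ = 7 − 7 = 0
n=17: ⌊(18·337)/761⌋ − ⌊(17·337)/761⌋ = ⌊6066/761⌋ − ⌊5729/761⌋ = 7 − 7 = 0
n=18: ⌊(19·337)/761⌋ − ⌊(18·337)/761⌋ = ⌊6403/761⌋ − ⌊6066/761⌋ = 8 − 7 = 1
n=19: ⌊(20·337)/761⌋ − ⌊(19·337)/761⌋ = ⌊6740/761⌋ − ⌊6403/761⌋ = 8 − 8 = 0
n=20: ⌊(21·337)/761⌋ − ⌊(20·337)/761⌋ = ⌊7077/761⌋ − ⌊6740/761⌋ = 9 − 8 = 1
n=21: ⌊(22·337)/761⌋ − ⌊(21·337)/761⌋ = ⌊7414/761⌋ − ⌊7077/761⌋ = 9 − 9 = 0
n=22: ⌊(23·337)/761⌋ − ⌊(22·337)/761⌋ = ⌊7751/761⌋ − ⌊7414/761⌋ = 10 − 9 = 1
n=23: ⌊(24·337)/761⌋ − ⌊(23·337)/761⌋ = ⌊8088/761⌋ − ⌊7751/761⌋ = 10 − 10 = 0
n=24: ⌊(25·337)/761⌋ − ⌊(24·337)/761⌋ = ⌊8425/761⌋ − ⌊8088/761⌋ = 11 − 10 = 1
n=25: ⌊(26·337)/761⌋ − ⌊(25·337)/761⌋ = ⌊8762/761⌋ − ⌊8425/761⌋ = 11 − 11 = 0
n=26: ⌊(27·337)/761⌋ − ⌊(26·337)/761⌋ = ⌊9099/761⌋ − ⌊8762/761⌋ = 11 − 11 = 0
n=27: ⌊(28·337)/761⌋ − ⌊(27·337)/761⌋ = ⌊9436/761⌋ − ⌊9099/761⌋ = 12 − 11 = 1
n=28: ⌊(29·337)/761⌋ − ⌊(28·337)/761⌋ = ⌊9773/761⌋ − ⌊9436/761⌋ = 12 − 12 = 0
n=29: ⌊(30·337)/761⌋ − ⌊(29·337)/761⌋ = ⌊10110/761⌋ − ⌊9773/761⌋ = 13 − 12 = 1
n=30: ⌊(31·337)/761⌋ − ⌊(30·337)/761⌋ = ⌊10447/761⌋ − ⌊10110/761⌋ = 13 − 13 = 0
n=31: ⌊(32·337)/761⌋ − ⌊(31·337)/761⌋ = ⌊10784/761⌋ − ⌊10447/761⌋ = 14 − 13 = 1
n=32: ⌊(33·337)/761⌋ − ⌊(32·337)/761⌋ = ⌊11121/761⌋ − ⌊10784/761⌋ = 14 − 14 = 0
n=33: ⌊(34·337)/761⌋ − ⌊(33·337)/761⌋ = ⌊11458/761⌋ − ⌊11121/761⌋ = 15 − 14 = 1
n=34: ⌊(35·337)/761⌋ − ⌊(34·337)/761⌋ = ⌊11795/761⌋ − ⌊11458/761⌋ = 15 − 15 = 0
n=35: ⌊(36·337)/761⌋ − ⌊(35·337)/761⌋ = ⌊12132/761⌋ − ⌊11795/761⌋ = 15 − 15 = 0
n=36: ⌊(37·337)/761⌋ − ⌊(36·337)/761⌋ = ⌊12469/761⌋ − ⌊12132/761⌋ = 16 − 15 = 1
n=37: ⌊(38·337)/761⌋ − ⌊(37·337)/761⌋ = ⌊12806/761⌋ − ⌊12469/761⌋ = 16 − 16 = 0
n=38: ⌊(39·337)/761⌋ − ⌊(38·337)/761⌋ = ⌊13143/761⌋ − ⌊12806/761⌋ = 17 − 16 = 1
n=39: ⌊(40·337)/761⌋ − ⌊(39·337)/761⌋ = ⌊13480/761⌋ − ⌊13143/761⌋ = 17 − 17 = 0
n=40: ⌊(41·337)/761⌋ − ⌊(40·337)/761⌋ = ⌊13817/761⌋ − ⌊13480/761⌋ = 18 − 17 = 1
n=41: ⌊(42·337)/761⌋ − ⌊(41·337)/761⌋ = ⌊14154/761⌋ − ⌊13817/761⌋ = 18 − 18 = 0
n=42: ⌊(43·337)/761⌋ − ⌊(42·337)/761⌋ = ⌊14491/761⌋ − ⌊14154/761⌋ = 19 − 18 = 1
n=43: ⌊(44·337)/761⌋ − ⌊(43·337)/761⌋ = ⌊14828/761⌋ − ⌊14491/761⌋ = 19 − 19 = 0
n=44: ⌊(45·337)/761⌋ − ⌊(44·337)/761⌋ = ⌊15165/761⌋ − ⌊14828/761⌋ = 19 − 19 = 0
n=45: ⌊(46·337)/761⌋ − ⌊(45·337)/761⌋ = ⌊15502/761⌋ − ⌊15165/761⌋ = 20 − 19 = 1
n=46: ⌊(47·337)/761⌋ − ⌊(46·337)/761⌋ = ⌊15839/761⌋ − ⌊15502/761⌋ = 20 − 20 = 0
n=47: ⌊(48·337)/761⌋ − ⌊(47·337)/761⌋ = ⌊16176/761⌋ − ⌊15839/761⌋ = 21 − 20 = 1
n=48: ⌊(49·337)/761⌋ − ⌊(48·337)/761⌋ = ⌊16513/761⌋ − ⌊16176/761⌋ = 21 − 21 = 0
n=49: ⌊(50·337)/761⌋ − ⌊(49·337)/761⌋ = ⌊16850/761⌋ − ⌊16513/761⌋ = 22 − 21 = 1
n=50: ⌊(51·337)/761⌋ − ⌊(50·337)/761⌋ = ⌊17187/761⌋ − ⌊16850/761⌋ = 22 − 22 = 0
n=51: ⌊(52·337)/761⌋ − ⌊(51·337)/761⌋ = ⌊17524/761⌋ − ⌊17187/761⌋ = 23 − 22 = 1
n=52: ⌊(53·337)/761⌋ − ⌊(52·337)/761⌋ = ⌊17861/761⌋ − ⌊17524/761⌋ = 23 − 23 = 0
n=53: ⌊(54·337)/761⌋ − ⌊(53·337)/761⌋ = ⌊18198/761⌋ − ⌊17861/761⌋ = 23 − 23 = 0
n=54: ⌊(55·337)/761⌋ − ⌊(54·337)/761⌋ = ⌊18535/761⌋ − ⌊18198/761⌋ = 24 − 23 = 1
n=55: ⌊(56·337)/761⌋ − ⌊(55·337)/761⌋ = ⌊18872/761⌋ − ⌊18535/761⌋ = 24 − 24 = 0
n=56: ⌊(57·337)/761⌋ − ⌊(56·337)/761⌋ = ⌊19209/761⌋ − ⌊18872/761⌋ = 25 − 24 = 1
n=57: ⌊(58·337)/761⌋ − ⌊(57·337)/761⌋ = ⌊19546/761⌋ − ⌊19209/761⌋ = 25 − 25 = 0
n=58: ⌊(59·337)/761⌋ − ⌊(58·337)/761⌋ = ⌊19883/761⌋ − ⌊19546/761⌋ = 26 − 25 = 1
n=59: ⌊(60·337)/761⌋ − ⌊(59·337)/761⌋ = ⌊20220/761⌋ − ⌊19883/761⌋ = 26 − 26 = 0
n=60: ⌊(61·337)/761⌋ − ⌊(60·337)/761⌋ = ⌊20557/761⌋ − ⌊20220/761⌋ = 27 − 26 = 1
n=61: ⌊(62·337)/761⌋ − ⌊(61·337)/761⌋ = ⌊20894/761⌋ − ⌊20557/761⌋ = 27 − 27 = 0
n=62: ⌊(63·337)/761⌋ − ⌊(62·337)/761⌋ = ⌊21231/761⌋ − ⌊20894/761⌋ = 27 − 27 = 0
n=63: ⌊(64·337)/761⌋ − ⌊(63·337)/761⌋ = ⌊21568/761⌋ − ⌊21231/761⌋ = 28 − 27 = 1
n=64: ⌊(65·337)/761⌋ − ⌊(64·337)/761⌋ = ⌊21905/761⌋ − ⌊21568/761⌋ = 28 − 28 = 0
n=65: ⌊(66·337)/761⌋ − ⌊(65·337)/761⌋ = ⌊22242/761⌋ − ⌊21905/761⌋ = 29 − 28 = 1
n=66: ⌊(67·337)/761⌋ − ⌊(66·337)/761⌋ = ⌊22579/761⌋ − ⌊22242/761⌋ = 29 − 29 = 0
n=67: ⌊(68·337)/761⌋ − ⌊(67·337)/761⌋ = ⌊22916/761⌋ − ⌊22579/761⌋ = 30 − 29 = 1
n=68: ⌊(69·337)/761⌋ − ⌊(68·337)/761⌋ = ⌊23253/761⌋ − ⌊22916/761⌋ = 30 − 30 = 0
n=69: ⌊(70·337)/761⌋ − ⌊(69·337)/761⌋ = ⌊23590/761⌋ − ⌊23253/761⌋ = 30 − 30 = 0
n=70: ⌊(71·337)/761⌋ − ⌊(70·337)/761⌋ = ⌊23927/761⌋ − ⌊23590/761⌋ = 31 − 30 = 1
n=71: ⌊(72·337)/761⌋ − ⌊(71·337)/761⌋ = ⌊24264/761⌋ − ⌊23927/761⌋ = 31 − 31 = 0
n=72: ⌊(73·337)/761⌋ − ⌊(72·337)/761⌋ = ⌊24601/761⌋ − ⌊24264/761⌋ = 32 − 31 = 1
n=73: ⌊(74·337)/761⌋ − ⌊(73·337)/761⌋ = ⌊24938/761⌋ − ⌊24601/761⌋ = 32 − 32 = 0
n=74: ⌊(75·337)/761⌋ − ⌊(74·337)/761⌋ = ⌊25275/761⌋ − ⌊24938/761⌋ = 33 − 32 = 1
n=75: ⌊(76·337)/761⌋ − ⌊(75·337)/761⌋ = ⌊25612/761⌋ − ⌊25275/761⌋ = 33 − 33 = 0


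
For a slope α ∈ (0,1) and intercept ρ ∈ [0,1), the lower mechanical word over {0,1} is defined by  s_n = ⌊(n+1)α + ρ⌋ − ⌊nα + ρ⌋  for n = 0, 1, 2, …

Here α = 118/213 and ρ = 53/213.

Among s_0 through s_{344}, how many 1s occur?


191

#1s = Σ_{n=0}^{344} s_n = Σ_{n=0}^{344} (⌊(n+1)α+ρ⌋ − ⌊nα+ρ⌋)
the sum telescopes: every ⌊nα+ρ⌋ with 0 < n < 345 appears once with + and once with −, leaving ⌊345α+ρ⌋ − ⌊0·α+ρ⌋
345α + ρ = (345·118 + 53) / 213 = 40763/213
ρ = 53/213
⌊40763/213⌋ = 191,  ⌊53/213⌋ = 0
#1s = 191 − 0 = 191


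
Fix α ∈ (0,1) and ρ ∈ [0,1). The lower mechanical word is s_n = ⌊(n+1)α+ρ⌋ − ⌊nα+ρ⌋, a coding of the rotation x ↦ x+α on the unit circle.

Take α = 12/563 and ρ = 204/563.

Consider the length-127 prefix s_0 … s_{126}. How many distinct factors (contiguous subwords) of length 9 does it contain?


10

t_n = ⌊(n·12+204)/563⌋ for n = 0 … 127:
  n=0…9: ⌊204/563⌋=0 ⌊216/563⌋=0 ⌊228/563⌋=0 ⌊240/563⌋=0 ⌊252/563⌋=0 ⌊264/563⌋=0 ⌊276/563⌋=0 ⌊288/563⌋=0 ⌊300/563⌋=0 ⌊312/563⌋=0
  n=10…19: ⌊324/563⌋=0 ⌊336/563⌋=0 ⌊348/563⌋=0 ⌊360/563⌋=0 ⌊372/563⌋=0 ⌊384/563⌋=0 ⌊396/563⌋=0 ⌊408/563⌋=0 ⌊420/563⌋=0 ⌊432/563⌋=0
  n=20…29: ⌊444/563⌋=0 ⌊456/563⌋=0 ⌊468/563⌋=0 ⌊480/563⌋=0 ⌊492/563⌋=0 ⌊504/563⌋=0 ⌊516/563⌋=0 ⌊528/563⌋=0 ⌊540/563⌋=0 ⌊552/563⌋=0
  n=30…39: ⌊564/563⌋=1 ⌊576/563⌋=1 ⌊588/563⌋=1 ⌊600/563⌋=1 ⌊612/563⌋=1 ⌊624/563⌋=1 ⌊636/563⌋=1 ⌊648/563⌋=1 ⌊660/563⌋=1 ⌊672/563⌋=1
  n=40…49: ⌊684/563⌋=1 ⌊696/563⌋=1 ⌊708/563⌋=1 ⌊720/563⌋=1 ⌊732/563⌋=1 ⌊744/563⌋=1 ⌊756/563⌋=1 ⌊768/563⌋=1 ⌊780/563⌋=1 ⌊792/563⌋=1
  n=50…59: ⌊804/563⌋=1 ⌊816/563⌋=1 ⌊828/563⌋=1 ⌊840/563⌋=1 ⌊852/563⌋=1 ⌊864/563⌋=1 ⌊876/563⌋=1 ⌊888/563⌋=1 ⌊900/563⌋=1 ⌊912/563⌋=1
  n=60…69: ⌊924/563⌋=1 ⌊936/563⌋=1 ⌊948/563⌋=1 ⌊960/563⌋=1 ⌊972/563⌋=1 ⌊984/563⌋=1 ⌊996/563⌋=1 ⌊1008/563⌋=1 ⌊1020/563⌋=1 ⌊1032/563⌋=1
  n=70…79: ⌊1044/563⌋=1 ⌊1056/563⌋=1 ⌊1068/563⌋=1 ⌊1080/563⌋=1 ⌊1092/563⌋=1 ⌊1104/563⌋=1 ⌊1116/563⌋=1 ⌊1128/563⌋=2 ⌊1140/563⌋=2 ⌊1152/563⌋=2
  n=80…89: ⌊1164/563⌋=2 ⌊1176/563⌋=2 ⌊1188/563⌋=2 ⌊1200/563⌋=2 ⌊1212/563⌋=2 ⌊1224/563⌋=2 ⌊1236/563⌋=2 ⌊1248/563⌋=2 ⌊1260/563⌋=2 ⌊1272/563⌋=2
  n=90…99: ⌊1284/563⌋=2 ⌊1296/563⌋=2 ⌊1308/563⌋=2 ⌊1320/563⌋=2 ⌊1332/563⌋=2 ⌊1344/563⌋=2 ⌊1356/563⌋=2 ⌊1368/563⌋=2 ⌊1380/563⌋=2 ⌊1392/563⌋=2
  n=100…109: ⌊1404/563⌋=2 ⌊1416/563⌋=2 ⌊1428/563⌋=2 ⌊1440/563⌋=2 ⌊1452/563⌋=2 ⌊1464/563⌋=2 ⌊1476/563⌋=2 ⌊1488/563⌋=2 ⌊1500/563⌋=2 ⌊1512/563⌋=2
  n=110…119: ⌊1524/563⌋=2 ⌊1536/563⌋=2 ⌊1548/563⌋=2 ⌊1560/563⌋=2 ⌊1572/563⌋=2 ⌊1584/563⌋=2 ⌊1596/563⌋=2 ⌊1608/563⌋=2 ⌊1620/563⌋=2 ⌊1632/563⌋=2
  n=120…127: ⌊1644/563⌋=2 ⌊1656/563⌋=2 ⌊1668/563⌋=2 ⌊1680/563⌋=2 ⌊1692/563⌋=3 ⌊1704/563⌋=3 ⌊1716/563⌋=3 ⌊1728/563⌋=3
s_n = t_(n+1) − t_n for n = 0 … 126 gives
prefix = 0000000000000000000000000000010000000000000000000000000000000000000000000000100000000000000000000000000000000000000000000001000
slide a length-9 window over [0..8] … [118..126] (119 windows); first occurrence of each distinct factor:
  [  0..  8] 000000000
  [ 21.. 29] 000000001
  [ 22.. 30] 000000010
  [ 23.. 31] 000000100
  [ 24.. 32] 000001000
  [ 25.. 33] 000010000
  [ 26.. 34] 000100000
  [ 27.. 35] 001000000
  [ 28.. 36] 010000000
  [ 29.. 37] 100000000
  (the other 109 windows repeat one of these)
distinct factors: {000000000, 000000001, 000000010, 000000100, 000001000, 000010000, 000100000, 001000000, 010000000, 100000000}
count = 10  (Sturmian bound for length 9 is 10)


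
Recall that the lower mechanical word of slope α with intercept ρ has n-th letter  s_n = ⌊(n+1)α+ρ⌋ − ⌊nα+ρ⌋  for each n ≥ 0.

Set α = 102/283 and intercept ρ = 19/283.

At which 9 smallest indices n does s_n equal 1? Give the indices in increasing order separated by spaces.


n=0: ⌊121/283⌋−⌊19/283⌋ = 0−0 = 0
n=1: ⌊223/283⌋−⌊121/283⌋ = 0−0 = 0
n=2: ⌊325/283⌋−⌊223/283⌋ = 1−0 = 1  ← one
n=3: ⌊427/283⌋−⌊325/283⌋ = 1−1 = 0
n=4: ⌊529/283⌋−⌊427/283⌋ = 1−1 = 0
n=5: ⌊631/283⌋−⌊529/283⌋ = 2−1 = 1  ← one
n=6: ⌊733/283⌋−⌊631/283⌋ = 2−2 = 0
n=7: ⌊835/283⌋−⌊733/283⌋ = 2−2 = 0
n=8: ⌊937/283⌋−⌊835/283⌋ = 3−2 = 1  ← one
n=9: ⌊1039/283⌋−⌊937/283⌋ = 3−3 = 0
n=10: ⌊1141/283⌋−⌊1039/283⌋ = 4−3 = 1  ← one
n=11: ⌊1243/283⌋−⌊1141/283⌋ = 4−4 = 0
n=12: ⌊1345/283⌋−⌊1243/283⌋ = 4−4 = 0
n=13: ⌊1447/283⌋−⌊1345/283⌋ = 5−4 = 1  ← one
n=14: ⌊1549/283⌋−⌊1447/283⌋ = 5−5 = 0
n=15: ⌊1651/283⌋−⌊1549/283⌋ = 5−5 = 0
n=16: ⌊1753/283⌋−⌊1651/283⌋ = 6−5 = 1  ← one
n=17: ⌊1855/283⌋−⌊1753/283⌋ = 6−6 = 0
n=18: ⌊1957/283⌋−⌊1855/283⌋ = 6−6 = 0
n=19: ⌊2059/283⌋−⌊1957/283⌋ = 7−6 = 1  ← one
n=20: ⌊2161/283⌋−⌊2059/283⌋ = 7−7 = 0
n=21: ⌊2263/283⌋−⌊2161/283⌋ = 7−7 = 0
n=22: ⌊2365/283⌋−⌊2263/283⌋ = 8−7 = 1  ← one
n=23: ⌊2467/283⌋−⌊2365/283⌋ = 8−8 = 0
n=24: ⌊2569/283⌋−⌊2467/283⌋ = 9−8 = 1  ← one
positions of the first 9 ones: 2 5 8 10 13 16 19 22 24

2 5 8 10 13 16 19 22 24


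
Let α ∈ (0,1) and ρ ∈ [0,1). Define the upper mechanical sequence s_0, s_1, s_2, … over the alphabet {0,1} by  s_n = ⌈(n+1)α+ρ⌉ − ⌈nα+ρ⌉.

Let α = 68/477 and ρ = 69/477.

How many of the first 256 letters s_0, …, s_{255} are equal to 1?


#1s = Σ_{n=0}^{255} s_n = Σ_{n=0}^{255} (⌈(n+1)α+ρ⌉ − ⌈nα+ρ⌉)
the sum telescopes: every ⌈nα+ρ⌉ with 0 < n < 256 appears once with + and once with −, leaving ⌈256α+ρ⌉ − ⌈0·α+ρ⌉
256α + ρ = (256·68 + 69) / 477 = 17477/477
ρ = 69/477
⌈17477/477⌉ = 37,  ⌈69/477⌉ = 1
#1s = 37 − 1 = 36

36


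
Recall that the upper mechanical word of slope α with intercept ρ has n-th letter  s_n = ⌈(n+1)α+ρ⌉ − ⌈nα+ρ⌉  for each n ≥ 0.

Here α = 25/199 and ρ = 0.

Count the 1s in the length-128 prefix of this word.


#1s = Σ_{n=0}^{127} s_n = Σ_{n=0}^{127} (⌈(n+1)α+ρ⌉ − ⌈nα+ρ⌉)
the sum telescopes: every ⌈nα+ρ⌉ with 0 < n < 128 appears once with + and once with −, leaving ⌈128α+ρ⌉ − ⌈0·α+ρ⌉
128α + ρ = (128·25) / 199 = 3200/199
ρ = 0/199
⌈3200/199⌉ = 17,  ⌈0/199⌉ = 0
#1s = 17 − 0 = 17

17


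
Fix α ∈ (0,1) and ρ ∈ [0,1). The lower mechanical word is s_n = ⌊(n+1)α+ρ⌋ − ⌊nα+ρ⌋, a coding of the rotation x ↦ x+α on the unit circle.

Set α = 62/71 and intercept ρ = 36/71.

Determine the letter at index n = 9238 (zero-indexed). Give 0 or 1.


1

(n+1)α + ρ = (9239·62 + 36) / 71 = 572854/71
nα + ρ     = (9238·62 + 36) / 71 = 572792/71
⌊572854/71⌋ = 8068,  ⌊572792/71⌋ = 8067
s_{9238} = 8068 − 8067 = 1


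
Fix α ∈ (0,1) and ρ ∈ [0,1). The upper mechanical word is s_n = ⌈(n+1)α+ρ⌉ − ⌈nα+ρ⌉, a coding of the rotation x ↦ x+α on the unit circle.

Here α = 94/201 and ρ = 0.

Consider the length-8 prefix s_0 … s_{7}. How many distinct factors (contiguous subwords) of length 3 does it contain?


2

t_n = ⌈(n·94)/201⌉ for n = 0 … 8:
  n=0…8: ⌈0/201⌉=0 ⌈94/201⌉=1 ⌈188/201⌉=1 ⌈282/201⌉=2 ⌈376/201⌉=2 ⌈470/201⌉=3 ⌈564/201⌉=3 ⌈658/201⌉=4 ⌈752/201⌉=4
s_n = t_(n+1) − t_n for n = 0 … 7 gives
prefix = 10101010
slide a length-3 window over [0..2] … [5..7] (6 windows); first occurrence of each distinct factor:
  [  0..  2] 101
  [  1..  3] 010
  (the other 4 windows repeat one of these)
distinct factors: {010, 101}
count = 2  (Sturmian bound for length 3 is 4)


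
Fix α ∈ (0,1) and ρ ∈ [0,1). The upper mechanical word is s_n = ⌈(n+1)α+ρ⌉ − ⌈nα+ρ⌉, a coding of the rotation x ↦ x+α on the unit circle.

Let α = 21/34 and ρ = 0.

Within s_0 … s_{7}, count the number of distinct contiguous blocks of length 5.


t_n = ⌈(n·21)/34⌉ for n = 0 … 8:
  n=0…8: ⌈0/34⌉=0 ⌈21/34⌉=1 ⌈42/34⌉=2 ⌈63/34⌉=2 ⌈84/34⌉=3 ⌈105/34⌉=4 ⌈126/34⌉=4 ⌈147/34⌉=5 ⌈168/34⌉=5
s_n = t_(n+1) − t_n for n = 0 … 7 gives
prefix = 11011010
slide a length-5 window over [0..4] … [3..7] (4 windows); first occurrence of each distinct factor:
  [  0..  4] 11011
  [  1..  5] 10110
  [  2..  6] 01101
  [  3..  7] 11010
distinct factors: {01101, 10110, 11010, 11011}
count = 4  (Sturmian bound for length 5 is 6)

4


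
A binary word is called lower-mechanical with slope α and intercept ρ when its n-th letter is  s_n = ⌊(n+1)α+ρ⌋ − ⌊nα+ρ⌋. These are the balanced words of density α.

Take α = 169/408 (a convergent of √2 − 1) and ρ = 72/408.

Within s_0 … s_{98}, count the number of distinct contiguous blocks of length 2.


t_n = ⌊(n·169+72)/408⌋ for n = 0 … 99:
  n=0…9: ⌊72/408⌋=0 ⌊241/408⌋=0 ⌊410/408⌋=1 ⌊579/408⌋=1 ⌊748/408⌋=1 ⌊917/408⌋=2 ⌊1086/408⌋=2 ⌊1255/408⌋=3 ⌊1424/408⌋=3 ⌊1593/408⌋=3
  n=10…19: ⌊1762/408⌋=4 ⌊1931/408⌋=4 ⌊2100/408⌋=5 ⌊2269/408⌋=5 ⌊2438/408⌋=5 ⌊2607/408⌋=6 ⌊2776/408⌋=6 ⌊2945/408⌋=7 ⌊3114/408⌋=7 ⌊3283/408⌋=8
  n=20…29: ⌊3452/408⌋=8 ⌊3621/408⌋=8 ⌊3790/408⌋=9 ⌊3959/408⌋=9 ⌊4128/408⌋=10 ⌊4297/408⌋=10 ⌊4466/408⌋=10 ⌊4635/408⌋=11 ⌊4804/408⌋=11 ⌊4973/408⌋=12
  n=30…39: ⌊5142/408⌋=12 ⌊5311/408⌋=13 ⌊5480/408⌋=13 ⌊5649/408⌋=13 ⌊5818/408⌋=14 ⌊5987/408⌋=14 ⌊6156/408⌋=15 ⌊6325/408⌋=15 ⌊6494/408⌋=15 ⌊6663/408⌋=16
  n=40…49: ⌊6832/408⌋=16 ⌊7001/408⌋=17 ⌊7170/408⌋=17 ⌊7339/408⌋=17 ⌊7508/408⌋=18 ⌊7677/408⌋=18 ⌊7846/408⌋=19 ⌊8015/408⌋=19 ⌊8184/408⌋=20 ⌊8353/408⌋=20
  n=50…59: ⌊8522/408⌋=20 ⌊8691/408⌋=21 ⌊8860/408⌋=21 ⌊9029/408⌋=22 ⌊9198/408⌋=22 ⌊9367/408⌋=22 ⌊9536/408⌋=23 ⌊9705/408⌋=23 ⌊9874/408⌋=24 ⌊10043/408⌋=24
  n=60…69: ⌊10212/408⌋=25 ⌊10381/408⌋=25 ⌊10550/408⌋=25 ⌊10719/408⌋=26 ⌊10888/408⌋=26 ⌊11057/408⌋=27 ⌊11226/408⌋=27 ⌊11395/408⌋=27 ⌊11564/408⌋=28 ⌊11733/408⌋=28
  n=70…79: ⌊11902/408⌋=29 ⌊12071/408⌋=29 ⌊12240/408⌋=30 ⌊12409/408⌋=30 ⌊12578/408⌋=30 ⌊12747/408⌋=31 ⌊12916/408⌋=31 ⌊13085/408⌋=32 ⌊13254/408⌋=32 ⌊13423/408⌋=32
  n=80…89: ⌊13592/408⌋=33 ⌊13761/408⌋=33 ⌊13930/408⌋=34 ⌊14099/408⌋=34 ⌊14268/408⌋=34 ⌊14437/408⌋=35 ⌊14606/408⌋=35 ⌊14775/408⌋=36 ⌊14944/408⌋=36 ⌊15113/408⌋=37
  n=90…99: ⌊15282/408⌋=37 ⌊15451/408⌋=37 ⌊15620/408⌋=38 ⌊15789/408⌋=38 ⌊15958/408⌋=39 ⌊16127/408⌋=39 ⌊16296/408⌋=39 ⌊16465/408⌋=40 ⌊16634/408⌋=40 ⌊16803/408⌋=41
s_n = t_(n+1) − t_n for n = 0 … 98 gives
prefix = 010010100101001010100101001010100101001010010101001010010101001010010101001010010100101010010100101
slide a length-2 window over [0..1] … [97..98] (98 windows); first occurrence of each distinct factor:
  [  0..  1] 01
  [  1..  2] 10
  [  2..  3] 00
  (the other 95 windows repeat one of these)
distinct factors: {00, 01, 10}
count = 3  (Sturmian bound for length 2 is 3)

3


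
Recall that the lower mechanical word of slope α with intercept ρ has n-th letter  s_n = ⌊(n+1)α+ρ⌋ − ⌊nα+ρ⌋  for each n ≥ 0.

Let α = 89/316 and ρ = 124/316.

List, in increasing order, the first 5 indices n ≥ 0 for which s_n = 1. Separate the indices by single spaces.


n=0: ⌊213/316⌋−⌊124/316⌋ = 0−0 = 0
n=1: ⌊302/316⌋−⌊213/316⌋ = 0−0 = 0
n=2: ⌊391/316⌋−⌊302/316⌋ = 1−0 = 1  ← one
n=3: ⌊480/316⌋−⌊391/316⌋ = 1−1 = 0
n=4: ⌊569/316⌋−⌊480/316⌋ = 1−1 = 0
n=5: ⌊658/316⌋−⌊569/316⌋ = 2−1 = 1  ← one
n=6: ⌊747/316⌋−⌊658/316⌋ = 2−2 = 0
n=7: ⌊836/316⌋−⌊747/316⌋ = 2−2 = 0
n=8: ⌊925/316⌋−⌊836/316⌋ = 2−2 = 0
n=9: ⌊1014/316⌋−⌊925/316⌋ = 3−2 = 1  ← one
n=10: ⌊1103/316⌋−⌊1014/316⌋ = 3−3 = 0
n=11: ⌊1192/316⌋−⌊1103/316⌋ = 3−3 = 0
n=12: ⌊1281/316⌋−⌊1192/316⌋ = 4−3 = 1  ← one
n=13: ⌊1370/316⌋−⌊1281/316⌋ = 4−4 = 0
n=14: ⌊1459/316⌋−⌊1370/316⌋ = 4−4 = 0
n=15: ⌊1548/316⌋−⌊1459/316⌋ = 4−4 = 0
n=16: ⌊1637/316⌋−⌊1548/316⌋ = 5−4 = 1  ← one
positions of the first 5 ones: 2 5 9 12 16

2 5 9 12 16


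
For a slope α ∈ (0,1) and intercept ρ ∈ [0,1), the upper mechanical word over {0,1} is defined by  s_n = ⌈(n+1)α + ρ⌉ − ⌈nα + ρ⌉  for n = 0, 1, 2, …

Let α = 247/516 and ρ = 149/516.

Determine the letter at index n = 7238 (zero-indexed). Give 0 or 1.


(n+1)α + ρ = (7239·247 + 149) / 516 = 1788182/516
nα + ρ     = (7238·247 + 149) / 516 = 1787935/516
⌈1788182/516⌉ = 3466,  ⌈1787935/516⌉ = 3465
s_{7238} = 3466 − 3465 = 1

1


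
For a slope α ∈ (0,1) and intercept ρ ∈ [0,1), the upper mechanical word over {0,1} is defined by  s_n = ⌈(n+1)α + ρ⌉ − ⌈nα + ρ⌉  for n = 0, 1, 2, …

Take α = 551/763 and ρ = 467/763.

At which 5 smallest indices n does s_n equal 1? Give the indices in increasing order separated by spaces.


n=0: ⌈1018/763⌉−⌈467/763⌉ = 2−1 = 1  ← one
n=1: ⌈1569/763⌉−⌈1018/763⌉ = 3−2 = 1  ← one
n=2: ⌈2120/763⌉−⌈1569/763⌉ = 3−3 = 0
n=3: ⌈2671/763⌉−⌈2120/763⌉ = 4−3 = 1  ← one
n=4: ⌈3222/763⌉−⌈2671/763⌉ = 5−4 = 1  ← one
n=5: ⌈3773/763⌉−⌈3222/763⌉ = 5−5 = 0
n=6: ⌈4324/763⌉−⌈3773/763⌉ = 6−5 = 1  ← one
positions of the first 5 ones: 0 1 3 4 6

0 1 3 4 6


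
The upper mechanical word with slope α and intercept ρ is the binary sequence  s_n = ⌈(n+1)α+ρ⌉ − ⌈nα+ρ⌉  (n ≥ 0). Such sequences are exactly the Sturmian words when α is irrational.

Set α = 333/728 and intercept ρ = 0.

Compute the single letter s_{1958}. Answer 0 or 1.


(n+1)α + ρ = (1959·333) / 728 = 652347/728
nα + ρ     = (1958·333) / 728 = 652014/728
⌈652347/728⌉ = 897,  ⌈652014/728⌉ = 896
s_{1958} = 897 − 896 = 1

1


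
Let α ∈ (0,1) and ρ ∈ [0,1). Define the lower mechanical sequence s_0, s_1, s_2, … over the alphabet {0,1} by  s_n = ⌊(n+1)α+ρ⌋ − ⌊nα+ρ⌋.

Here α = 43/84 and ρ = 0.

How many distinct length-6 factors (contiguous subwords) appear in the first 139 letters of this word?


t_n = ⌊(n·43)/84⌋ for n = 0 … 139:
  n=0…9: ⌊0/84⌋=0 ⌊43/84⌋=0 ⌊86/84⌋=1 ⌊129/84⌋=1 ⌊172/84⌋=2 ⌊215/84⌋=2 ⌊258/84⌋=3 ⌊301/84⌋=3 ⌊344/84⌋=4 ⌊387/84⌋=4
  n=10…19: ⌊430/84⌋=5 ⌊473/84⌋=5 ⌊516/84⌋=6 ⌊559/84⌋=6 ⌊602/84⌋=7 ⌊645/84⌋=7 ⌊688/84⌋=8 ⌊731/84⌋=8 ⌊774/84⌋=9 ⌊817/84⌋=9
  n=20…29: ⌊860/84⌋=10 ⌊903/84⌋=10 ⌊946/84⌋=11 ⌊989/84⌋=11 ⌊1032/84⌋=12 ⌊1075/84⌋=12 ⌊1118/84⌋=13 ⌊1161/84⌋=13 ⌊1204/84⌋=14 ⌊1247/84⌋=14
  n=30…39: ⌊1290/84⌋=15 ⌊1333/84⌋=15 ⌊1376/84⌋=16 ⌊1419/84⌋=16 ⌊1462/84⌋=17 ⌊1505/84⌋=17 ⌊1548/84⌋=18 ⌊1591/84⌋=18 ⌊1634/84⌋=19 ⌊1677/84⌋=19
  n=40…49: ⌊1720/84⌋=20 ⌊1763/84⌋=20 ⌊1806/84⌋=21 ⌊1849/84⌋=22 ⌊1892/84⌋=22 ⌊1935/84⌋=23 ⌊1978/84⌋=23 ⌊2021/84⌋=24 ⌊2064/84⌋=24 ⌊2107/84⌋=25
  n=50…59: ⌊2150/84⌋=25 ⌊2193/84⌋=26 ⌊2236/84⌋=26 ⌊2279/84⌋=27 ⌊2322/84⌋=27 ⌊2365/84⌋=28 ⌊2408/84⌋=28 ⌊2451/84⌋=29 ⌊2494/84⌋=29 ⌊2537/84⌋=30
  n=60…69: ⌊2580/84⌋=30 ⌊2623/84⌋=31 ⌊2666/84⌋=31 ⌊2709/84⌋=32 ⌊2752/84⌋=32 ⌊2795/84⌋=33 ⌊2838/84⌋=33 ⌊2881/84⌋=34 ⌊2924/84⌋=34 ⌊2967/84⌋=35
  n=70…79: ⌊3010/84⌋=35 ⌊3053/84⌋=36 ⌊3096/84⌋=36 ⌊3139/84⌋=37 ⌊3182/84⌋=37 ⌊3225/84⌋=38 ⌊3268/84⌋=38 ⌊3311/84⌋=39 ⌊3354/84⌋=39 ⌊3397/84⌋=40
  n=80…89: ⌊3440/84⌋=40 ⌊3483/84⌋=41 ⌊3526/84⌋=41 ⌊3569/84⌋=42 ⌊3612/84⌋=43 ⌊3655/84⌋=43 ⌊3698/84⌋=44 ⌊3741/84⌋=44 ⌊3784/84⌋=45 ⌊3827/84⌋=45
  n=90…99: ⌊3870/84⌋=46 ⌊3913/84⌋=46 ⌊3956/84⌋=47 ⌊3999/84⌋=47 ⌊4042/84⌋=48 ⌊4085/84⌋=48 ⌊4128/84⌋=49 ⌊4171/84⌋=49 ⌊4214/84⌋=50 ⌊4257/84⌋=50
  n=100…109: ⌊4300/84⌋=51 ⌊4343/84⌋=51 ⌊4386/84⌋=52 ⌊4429/84⌋=52 ⌊4472/84⌋=53 ⌊4515/84⌋=53 ⌊4558/84⌋=54 ⌊4601/84⌋=54 ⌊4644/84⌋=55 ⌊4687/84⌋=55
  n=110…119: ⌊4730/84⌋=56 ⌊4773/84⌋=56 ⌊4816/84⌋=57 ⌊4859/84⌋=57 ⌊4902/84⌋=58 ⌊4945/84⌋=58 ⌊4988/84⌋=59 ⌊5031/84⌋=59 ⌊5074/84⌋=60 ⌊5117/84⌋=60
  n=120…129: ⌊5160/84⌋=61 ⌊5203/84⌋=61 ⌊5246/84⌋=62 ⌊5289/84⌋=62 ⌊5332/84⌋=63 ⌊5375/84⌋=63 ⌊5418/84⌋=64 ⌊5461/84⌋=65 ⌊5504/84⌋=65 ⌊5547/84⌋=66
  n=130…139: ⌊5590/84⌋=66 ⌊5633/84⌋=67 ⌊5676/84⌋=67 ⌊5719/84⌋=68 ⌊5762/84⌋=68 ⌊5805/84⌋=69 ⌊5848/84⌋=69 ⌊5891/84⌋=70 ⌊5934/84⌋=70 ⌊5977/84⌋=71
s_n = t_(n+1) − t_n for n = 0 … 138 gives
prefix = 0101010101010101010101010101010101010101011010101010101010101010101010101010101010110101010101010101010101010101010101010101011010101010101
slide a length-6 window over [0..5] … [133..138] (134 windows); first occurrence of each distinct factor:
  [  0..  5] 010101
  [  1..  6] 101010
  [ 37.. 42] 101011
  [ 38.. 43] 010110
  [ 39.. 44] 101101
  [ 40.. 45] 011010
  [ 41.. 46] 110101
  (the other 127 windows repeat one of these)
distinct factors: {010101, 010110, 011010, 101010, 101011, 101101, 110101}
count = 7  (Sturmian bound for length 6 is 7)

7


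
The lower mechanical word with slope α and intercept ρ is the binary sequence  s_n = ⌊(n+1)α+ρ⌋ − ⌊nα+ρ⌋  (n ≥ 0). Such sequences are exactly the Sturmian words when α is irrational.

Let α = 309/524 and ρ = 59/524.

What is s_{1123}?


0

(n+1)α + ρ = (1124·309 + 59) / 524 = 347375/524
nα + ρ     = (1123·309 + 59) / 524 = 347066/524
⌊347375/524⌋ = 662,  ⌊347066/524⌋ = 662
s_{1123} = 662 − 662 = 0


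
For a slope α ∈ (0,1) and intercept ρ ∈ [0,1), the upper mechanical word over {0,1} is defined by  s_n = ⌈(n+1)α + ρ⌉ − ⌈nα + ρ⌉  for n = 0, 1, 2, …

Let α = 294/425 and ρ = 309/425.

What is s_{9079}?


0

(n+1)α + ρ = (9080·294 + 309) / 425 = 2669829/425
nα + ρ     = (9079·294 + 309) / 425 = 2669535/425
⌈2669829/425⌉ = 6282,  ⌈2669535/425⌉ = 6282
s_{9079} = 6282 − 6282 = 0


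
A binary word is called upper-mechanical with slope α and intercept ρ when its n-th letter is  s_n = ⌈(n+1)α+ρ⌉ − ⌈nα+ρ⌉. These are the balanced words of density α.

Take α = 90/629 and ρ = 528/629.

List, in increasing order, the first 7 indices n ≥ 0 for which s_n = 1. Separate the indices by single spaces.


n=0: ⌈618/629⌉−⌈528/629⌉ = 1−1 = 0
n=1: ⌈708/629⌉−⌈618/629⌉ = 2−1 = 1  ← one
n=2: ⌈798/629⌉−⌈708/629⌉ = 2−2 = 0
n=3: ⌈888/629⌉−⌈798/629⌉ = 2−2 = 0
n=4: ⌈978/629⌉−⌈888/629⌉ = 2−2 = 0
n=5: ⌈1068/629⌉−⌈978/629⌉ = 2−2 = 0
n=6: ⌈1158/629⌉−⌈1068/629⌉ = 2−2 = 0
n=7: ⌈1248/629⌉−⌈1158/629⌉ = 2−2 = 0
n=8: ⌈1338/629⌉−⌈1248/629⌉ = 3−2 = 1  ← one
n=9: ⌈1428/629⌉−⌈1338/629⌉ = 3−3 = 0
n=10: ⌈1518/629⌉−⌈1428/629⌉ = 3−3 = 0
n=11: ⌈1608/629⌉−⌈1518/629⌉ = 3−3 = 0
n=12: ⌈1698/629⌉−⌈1608/629⌉ = 3−3 = 0
n=13: ⌈1788/629⌉−⌈1698/629⌉ = 3−3 = 0
n=14: ⌈1878/629⌉−⌈1788/629⌉ = 3−3 = 0
n=15: ⌈1968/629⌉−⌈1878/629⌉ = 4−3 = 1  ← one
n=16: ⌈2058/629⌉−⌈1968/629⌉ = 4−4 = 0
n=17: ⌈2148/629⌉−⌈2058/629⌉ = 4−4 = 0
n=18: ⌈2238/629⌉−⌈2148/629⌉ = 4−4 = 0
n=19: ⌈2328/629⌉−⌈2238/629⌉ = 4−4 = 0
n=20: ⌈2418/629⌉−⌈2328/629⌉ = 4−4 = 0
n=21: ⌈2508/629⌉−⌈2418/629⌉ = 4−4 = 0
n=22: ⌈2598/629⌉−⌈2508/629⌉ = 5−4 = 1  ← one
n=23: ⌈2688/629⌉−⌈2598/629⌉ = 5−5 = 0
n=24: ⌈2778/629⌉−⌈2688/629⌉ = 5−5 = 0
n=25: ⌈2868/629⌉−⌈2778/629⌉ = 5−5 = 0
n=26: ⌈2958/629⌉−⌈2868/629⌉ = 5−5 = 0
n=27: ⌈3048/629⌉−⌈2958/629⌉ = 5−5 = 0
n=28: ⌈3138/629⌉−⌈3048/629⌉ = 5−5 = 0
n=29: ⌈3228/629⌉−⌈3138/629⌉ = 6−5 = 1  ← one
n=30: ⌈3318/629⌉−⌈3228/629⌉ = 6−6 = 0
n=31: ⌈3408/629⌉−⌈3318/629⌉ = 6−6 = 0
n=32: ⌈3498/629⌉−⌈3408/629⌉ = 6−6 = 0
n=33: ⌈3588/629⌉−⌈3498/629⌉ = 6−6 = 0
n=34: ⌈3678/629⌉−⌈3588/629⌉ = 6−6 = 0
n=35: ⌈3768/629⌉−⌈3678/629⌉ = 6−6 = 0
n=36: ⌈3858/629⌉−⌈3768/629⌉ = 7−6 = 1  ← one
n=37: ⌈3948/629⌉−⌈3858/629⌉ = 7−7 = 0
n=38: ⌈4038/629⌉−⌈3948/629⌉ = 7−7 = 0
n=39: ⌈4128/629⌉−⌈4038/629⌉ = 7−7 = 0
n=40: ⌈4218/629⌉−⌈4128/629⌉ = 7−7 = 0
n=41: ⌈4308/629⌉−⌈4218/629⌉ = 7−7 = 0
n=42: ⌈4398/629⌉−⌈4308/629⌉ = 7−7 = 0
n=43: ⌈4488/629⌉−⌈4398/629⌉ = 8−7 = 1  ← one
positions of the first 7 ones: 1 8 15 22 29 36 43

1 8 15 22 29 36 43


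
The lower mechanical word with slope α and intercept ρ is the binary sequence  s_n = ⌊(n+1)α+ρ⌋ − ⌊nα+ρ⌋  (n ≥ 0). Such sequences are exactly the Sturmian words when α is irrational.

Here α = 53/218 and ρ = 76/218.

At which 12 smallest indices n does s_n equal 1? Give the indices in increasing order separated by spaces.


2 6 10 15 19 23 27 31 35 39 43 47

n=0: ⌊129/218⌋−⌊76/218⌋ = 0−0 = 0
n=1: ⌊182/218⌋−⌊129/218⌋ = 0−0 = 0
n=2: ⌊235/218⌋−⌊182/218⌋ = 1−0 = 1  ← one
n=3: ⌊288/218⌋−⌊235/218⌋ = 1−1 = 0
n=4: ⌊341/218⌋−⌊288/218⌋ = 1−1 = 0
n=5: ⌊394/218⌋−⌊341/218⌋ = 1−1 = 0
n=6: ⌊447/218⌋−⌊394/218⌋ = 2−1 = 1  ← one
n=7: ⌊500/218⌋−⌊447/218⌋ = 2−2 = 0
n=8: ⌊553/218⌋−⌊500/218⌋ = 2−2 = 0
n=9: ⌊606/218⌋−⌊553/218⌋ = 2−2 = 0
n=10: ⌊659/218⌋−⌊606/218⌋ = 3−2 = 1  ← one
n=11: ⌊712/218⌋−⌊659/218⌋ = 3−3 = 0
n=12: ⌊765/218⌋−⌊712/218⌋ = 3−3 = 0
n=13: ⌊818/218⌋−⌊765/218⌋ = 3−3 = 0
n=14: ⌊871/218⌋−⌊818/218⌋ = 3−3 = 0
n=15: ⌊924/218⌋−⌊871/218⌋ = 4−3 = 1  ← one
n=16: ⌊977/218⌋−⌊924/218⌋ = 4−4 = 0
n=17: ⌊1030/218⌋−⌊977/218⌋ = 4−4 = 0
n=18: ⌊1083/218⌋−⌊1030/218⌋ = 4−4 = 0
n=19: ⌊1136/218⌋−⌊1083/218⌋ = 5−4 = 1  ← one
n=20: ⌊1189/218⌋−⌊1136/218⌋ = 5−5 = 0
n=21: ⌊1242/218⌋−⌊1189/218⌋ = 5−5 = 0
n=22: ⌊1295/218⌋−⌊1242/218⌋ = 5−5 = 0
n=23: ⌊1348/218⌋−⌊1295/218⌋ = 6−5 = 1  ← one
n=24: ⌊1401/218⌋−⌊1348/218⌋ = 6−6 = 0
n=25: ⌊1454/218⌋−⌊1401/218⌋ = 6−6 = 0
n=26: ⌊1507/218⌋−⌊1454/218⌋ = 6−6 = 0
n=27: ⌊1560/218⌋−⌊1507/218⌋ = 7−6 = 1  ← one
n=28: ⌊1613/218⌋−⌊1560/218⌋ = 7−7 = 0
n=29: ⌊1666/218⌋−⌊1613/218⌋ = 7−7 = 0
n=30: ⌊1719/218⌋−⌊1666/218⌋ = 7−7 = 0
n=31: ⌊1772/218⌋−⌊1719/218⌋ = 8−7 = 1  ← one
n=32: ⌊1825/218⌋−⌊1772/218⌋ = 8−8 = 0
n=33: ⌊1878/218⌋−⌊1825/218⌋ = 8−8 = 0
n=34: ⌊1931/218⌋−⌊1878/218⌋ = 8−8 = 0
n=35: ⌊1984/218⌋−⌊1931/218⌋ = 9−8 = 1  ← one
n=36: ⌊2037/218⌋−⌊1984/218⌋ = 9−9 = 0
n=37: ⌊2090/218⌋−⌊2037/218⌋ = 9−9 = 0
n=38: ⌊2143/218⌋−⌊2090/218⌋ = 9−9 = 0
n=39: ⌊2196/218⌋−⌊2143/218⌋ = 10−9 = 1  ← one
n=40: ⌊2249/218⌋−⌊2196/218⌋ = 10−10 = 0
n=41: ⌊2302/218⌋−⌊2249/218⌋ = 10−10 = 0
n=42: ⌊2355/218⌋−⌊2302/218⌋ = 10−10 = 0
n=43: ⌊2408/218⌋−⌊2355/218⌋ = 11−10 = 1  ← one
n=44: ⌊2461/218⌋−⌊2408/218⌋ = 11−11 = 0
n=45: ⌊2514/218⌋−⌊2461/218⌋ = 11−11 = 0
n=46: ⌊2567/218⌋−⌊2514/218⌋ = 11−11 = 0
n=47: ⌊2620/218⌋−⌊2567/218⌋ = 12−11 = 1  ← one
positions of the first 12 ones: 2 6 10 15 19 23 27 31 35 39 43 47


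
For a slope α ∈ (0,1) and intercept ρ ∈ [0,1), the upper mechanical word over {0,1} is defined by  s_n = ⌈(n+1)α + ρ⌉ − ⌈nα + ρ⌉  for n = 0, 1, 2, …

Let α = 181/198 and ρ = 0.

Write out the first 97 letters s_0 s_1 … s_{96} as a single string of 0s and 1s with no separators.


1111111111101111111111101111111111011111111111011111111111011111111110111111111110111111111110111

n=0: ⌈(1·181)/198⌉ − ⌈(0·181)/198⌉ = ⌈181/198⌉ − ⌈0/198⌉ = 1 − 0 = 1
n=1: ⌈(2·181)/198⌉ − ⌈(1·181)/198⌉ = ⌈362/198⌉ − ⌈181/198⌉ = 2 − 1 = 1
n=2: ⌈(3·181)/198⌉ − ⌈(2·181)/198⌉ = ⌈543/198⌉ − ⌈362/198⌉ = 3 − 2 = 1
n=3: ⌈(4·181)/198⌉ − ⌈(3·181)/198⌉ = ⌈724/198⌉ − ⌈543/198⌉ = 4 − 3 = 1
n=4: ⌈(5·181)/198⌉ − ⌈(4·181)/198⌉ = ⌈905/198⌉ − ⌈724/198⌉ = 5 − 4 = 1
n=5: ⌈(6·181)/198⌉ − ⌈(5·181)/198⌉ = ⌈1086/198⌉ − ⌈905/198⌉ = 6 − 5 = 1
n=6: ⌈(7·181)/198⌉ − ⌈(6·181)/198⌉ = ⌈1267/198⌉ − ⌈1086/198⌉ = 7 − 6 = 1
n=7: ⌈(8·181)/198⌉ − ⌈(7·181)/198⌉ = ⌈1448/198⌉ − ⌈1267/198⌉ = 8 − 7 = 1
n=8: ⌈(9·181)/198⌉ − ⌈(8·181)/198⌉ = ⌈1629/198⌉ − ⌈1448/198⌉ = 9 − 8 = 1
n=9: ⌈(10·181)/198⌉ − ⌈(9·181)/198⌉ = ⌈1810/198⌉ − ⌈1629/198⌉ = 10 − 9 = 1
n=10: ⌈(11·181)/198⌉ − ⌈(10·181)/198⌉ = ⌈1991/198⌉ − ⌈1810/198⌉ = 11 − 10 = 1
n=11: ⌈(12·181)/198⌉ − ⌈(11·181)/198⌉ = ⌈2172/198⌉ − ⌈1991/198⌉ = 11 − 11 = 0
n=12: ⌈(13·181)/198⌉ − ⌈(12·181)/198⌉ = ⌈2353/198⌉ − ⌈2172/198⌉ = 12 − 11 = 1
n=13: ⌈(14·181)/198⌉ − ⌈(13·181)/198⌉ = ⌈2534/198⌉ − ⌈2353/198⌉ = 13 − 12 = 1
n=14: ⌈(15·181)/198⌉ − ⌈(14·181)/198⌉ = ⌈2715/198⌉ − ⌈2534/198⌉ = 14 − 13 = 1
n=15: ⌈(16·181)/198⌉ − ⌈(15·181)/198⌉ = ⌈2896/198⌉ − ⌈2715/198⌉ = 15 − 14 = 1
n=16: ⌈(17·181)/198⌉ − ⌈(16·181)/198⌉ = ⌈3077/198⌉ − ⌈2896/198⌉ = 16 − 15 = 1
n=17: ⌈(18·181)/198⌉ − ⌈(17·181)/198⌉ = ⌈3258/198⌉ − ⌈3077/198⌉ = 17 − 16 = 1
n=18: ⌈(19·181)/198⌉ − ⌈(18·181)/198⌉ = ⌈3439/198⌉ − ⌈3258/198⌉ = 18 − 17 = 1
n=19: ⌈(20·181)/198⌉ − ⌈(19·181)/198⌉ = ⌈3620/198⌉ − ⌈3439/198⌉ = 19 − 18 = 1
n=20: ⌈(21·181)/198⌉ − ⌈(20·181)/198⌉ = ⌈3801/198⌉ − ⌈3620/198⌉ = 20 − 19 = 1
n=21: ⌈(22·181)/198⌉ − ⌈(21·181)/198⌉ = ⌈3982/198⌉ − ⌈3801/198⌉ = 21 − 20 = 1
n=22: ⌈(23·181)/198⌉ − ⌈(22·181)/198⌉ = ⌈4163/198⌉ − ⌈3982/198⌉ = 22 − 21 = 1
n=23: ⌈(24·181)/198⌉ − ⌈(23·181)/198⌉ = ⌈4344/198⌉ − ⌈4163/198⌉ = 22 − 22 = 0
n=24: ⌈(25·181)/198⌉ − ⌈(24·181)/198⌉ = ⌈4525/198⌉ − ⌈4344/198⌉ = 23 − 22 = 1
n=25: ⌈(26·181)/198⌉ − ⌈(25·181)/198⌉ = ⌈4706/198⌉ − ⌈4525/198⌉ = 24 − 23 = 1
n=26: ⌈(27·181)/198⌉ − ⌈(26·181)/198⌉ = ⌈4887/198⌉ − ⌈4706/198⌉ = 25 − 24 = 1
n=27: ⌈(28·181)/198⌉ − ⌈(27·181)/198⌉ = ⌈5068/198⌉ − ⌈4887/198⌉ = 26 − 25 = 1
n=28: ⌈(29·181)/198⌉ − ⌈(28·181)/198⌉ = ⌈5249/198⌉ − ⌈5068/198⌉ = 27 − 26 = 1
n=29: ⌈(30·181)/198⌉ − ⌈(29·181)/198⌉ = ⌈5430/198⌉ − ⌈5249/198⌉ = 28 − 27 = 1
n=30: ⌈(31·181)/198⌉ − ⌈(30·181)/198⌉ = ⌈5611/198⌉ − ⌈5430/198⌉ = 29 − 28 = 1
n=31: ⌈(32·181)/198⌉ − ⌈(31·181)/198⌉ = ⌈5792/198⌉ − ⌈5611/198⌉ = 30 − 29 = 1
n=32: ⌈(33·181)/198⌉ − ⌈(32·181)/198⌉ = ⌈5973/198⌉ − ⌈5792/198⌉ = 31 − 30 = 1
n=33: ⌈(34·181)/198⌉ − ⌈(33·181)/198⌉ = ⌈6154/198⌉ − ⌈5973/198⌉ = 32 − 31 = 1
n=34: ⌈(35·181)/198⌉ − ⌈(34·181)/198⌉ = ⌈6335/198⌉ − ⌈6154/198⌉ = 32 − 32 = 0
n=35: ⌈(36·181)/198⌉ − ⌈(35·181)/198⌉ = ⌈6516/198⌉ − ⌈6335/198⌉ = 33 − 32 = 1
n=36: ⌈(37·181)/198⌉ − ⌈(36·181)/198⌉ = ⌈6697/198⌉ − ⌈6516/198⌉ = 34 − 33 = 1
n=37: ⌈(38·181)/198⌉ − ⌈(37·181)/198⌉ = ⌈6878/198⌉ − ⌈6697/198⌉ = 35 − 34 = 1
n=38: ⌈(39·181)/198⌉ − ⌈(38·181)/198⌉ = ⌈7059/198⌉ − ⌈6878/198⌉ = 36 − 35 = 1
n=39: ⌈(40·181)/198⌉ − ⌈(39·181)/198⌉ = ⌈7240/198⌉ − ⌈7059/198⌉ = 37 − 36 = 1
n=40: ⌈(41·181)/198⌉ − ⌈(40·181)/198⌉ = ⌈7421/198⌉ − ⌈7240/198⌉ = 38 − 37 = 1
n=41: ⌈(42·181)/198⌉ − ⌈(41·181)/198⌉ = ⌈7602/198⌉ − ⌈7421/198⌉ = 39 − 38 = 1
n=42: ⌈(43·181)/198⌉ − ⌈(42·181)/198⌉ = ⌈7783/198⌉ − ⌈7602/198⌉ = 40 − 39 = 1
n=43: ⌈(44·181)/198⌉ − ⌈(43·181)/198⌉ = ⌈7964/198⌉ − ⌈7783/198⌉ = 41 − 40 = 1
n=44: ⌈(45·181)/198⌉ − ⌈(44·181)/198⌉ = ⌈8145/198⌉ − ⌈7964/198⌉ = 42 − 41 = 1
n=45: ⌈(46·181)/198⌉ − ⌈(45·181)/198⌉ = ⌈8326/198⌉ − ⌈8145/198⌉ = 43 − 42 = 1
n=46: ⌈(47·181)/198⌉ − ⌈(46·181)/198⌉ = ⌈8507/198⌉ − ⌈8326/198⌉ = 43 − 43 = 0
n=47: ⌈(48·181)/198⌉ − ⌈(47·181)/198⌉ = ⌈8688/198⌉ − ⌈8507/198⌉ = 44 − 43 = 1
n=48: ⌈(49·181)/198⌉ − ⌈(48·181)/198⌉ = ⌈8869/198⌉ − ⌈8688/198⌉ = 45 − 44 = 1
n=49: ⌈(50·181)/198⌉ − ⌈(49·181)/198⌉ = ⌈9050/198⌉ − ⌈8869/198⌉ = 46 − 45 = 1
n=50: ⌈(51·181)/198⌉ − ⌈(50·181)/198⌉ = ⌈9231/198⌉ − ⌈9050/198⌉ = 47 − 46 = 1
n=51: ⌈(52·181)/198⌉ − ⌈(51·181)/198⌉ = ⌈9412/198⌉ − ⌈9231/198⌉ = 48 − 47 = 1
n=52: ⌈(53·181)/198⌉ − ⌈(52·181)/198⌉ = ⌈9593/198⌉ − ⌈9412/198⌉ = 49 − 48 = 1
n=53: ⌈(54·181)/198⌉ − ⌈(53·181)/198⌉ = ⌈9774/198⌉ − ⌈9593/198⌉ = 50 − 49 = 1
n=54: ⌈(55·181)/198⌉ − ⌈(54·181)/198⌉ = ⌈9955/198⌉ − ⌈9774/198⌉ = 51 − 50 = 1
n=55: ⌈(56·181)/198⌉ − ⌈(55·181)/198⌉ = ⌈10136/198⌉ − ⌈9955/198⌉ = 52 − 51 = 1
n=56: ⌈(57·181)/198⌉ − ⌈(56·181)/198⌉ = ⌈10317/198⌉ − ⌈10136/198⌉ = 53 − 52 = 1
n=57: ⌈(58·181)/198⌉ − ⌈(57·181)/198⌉ = ⌈10498/198⌉ − ⌈10317/198⌉ = 54 − 53 = 1
n=58: ⌈(59·181)/198⌉ − ⌈(58·181)/198⌉ = ⌈10679/198⌉ − ⌈10498/198⌉ = 54 − 54 = 0
n=59: ⌈(60·181)/198⌉ − ⌈(59·181)/198⌉ = ⌈10860/198⌉ − ⌈10679/198⌉ = 55 − 54 = 1
n=60: ⌈(61·181)/198⌉ − ⌈(60·181)/198⌉ = ⌈11041/198⌉ − ⌈10860/198⌉ = 56 − 55 = 1
n=61: ⌈(62·181)/198⌉ − ⌈(61·181)/198⌉ = ⌈11222/198⌉ − ⌈11041/198⌉ = 57 − 56 = 1
n=62: ⌈(63·181)/198⌉ − ⌈(62·181)/198⌉ = ⌈11403/198⌉ − ⌈11222/198⌉ = 58 − 57 = 1
n=63: ⌈(64·181)/198⌉ − ⌈(63·181)/198⌉ = ⌈11584/198⌉ − ⌈11403/198⌉ = 59 − 58 = 1
n=64: ⌈(65·181)/198⌉ − ⌈(64·181)/198⌉ = ⌈11765/198⌉ − ⌈11584/198⌉ = 60 − 59 = 1
n=65: ⌈(66·181)/198⌉ − ⌈(65·181)/198⌉ = ⌈11946/198⌉ − ⌈11765/198⌉ = 61 − 60 = 1
n=66: ⌈(67·181)/198⌉ − ⌈(66·181)/198⌉ = ⌈12127/198⌉ − ⌈11946/198⌉ = 62 − 61 = 1
n=67: ⌈(68·181)/198⌉ − ⌈(67·181)/198⌉ = ⌈12308/198⌉ − ⌈12127/198⌉ = 63 − 62 = 1
n=68: ⌈(69·181)/198⌉ − ⌈(68·181)/198⌉ = ⌈12489/198⌉ − ⌈12308/198⌉ = 64 − 63 = 1
n=69: ⌈(70·181)/198⌉ − ⌈(69·181)/198⌉ = ⌈12670/198⌉ − ⌈12489/198⌉ = 64 − 64 = 0
n=70: ⌈(71·181)/198⌉ − ⌈(70·181)/198⌉ = ⌈12851/198⌉ − ⌈12670/198⌉ = 65 − 64 = 1
n=71: ⌈(72·181)/198⌉ − ⌈(71·181)/198⌉ = ⌈13032/198⌉ − ⌈12851/198⌉ = 66 − 65 = 1
n=72: ⌈(73·181)/198⌉ − ⌈(72·181)/198⌉ = ⌈13213/198⌉ − ⌈13032/198⌉ = 67 − 66 = 1
n=73: ⌈(74·181)/198⌉ − ⌈(73·181)/198⌉ = ⌈13394/198⌉ − ⌈13213/198⌉ = 68 − 67 = 1
n=74: ⌈(75·181)/198⌉ − ⌈(74·181)/198⌉ = ⌈13575/198⌉ − ⌈13394/198⌉ = 69 − 68 = 1
n=75: ⌈(76·181)/198⌉ − ⌈(75·181)/198⌉ = ⌈13756/198⌉ − ⌈13575/198⌉ = 70 − 69 = 1
n=76: ⌈(77·181)/198⌉ − ⌈(76·181)/198⌉ = ⌈13937/198⌉ − ⌈13756/198⌉ = 71 − 70 = 1
n=77: ⌈(78·181)/198⌉ − ⌈(77·181)/198⌉ = ⌈14118/198⌉ − ⌈13937/198⌉ = 72 − 71 = 1
n=78: ⌈(79·181)/198⌉ − ⌈(78·181)/198⌉ = ⌈14299/198⌉ − ⌈14118/198⌉ = 73 − 72 = 1
n=79: ⌈(80·181)/198⌉ − ⌈(79·181)/198⌉ = ⌈14480/198⌉ − ⌈14299/198⌉ = 74 − 73 = 1
n=80: ⌈(81·181)/198⌉ − ⌈(80·181)/198⌉ = ⌈14661/198⌉ − ⌈14480/198⌉ = 75 − 74 = 1
n=81: ⌈(82·181)/198⌉ − ⌈(81·181)/198⌉ = ⌈14842/198⌉ − ⌈14661/198⌉ = 75 − 75 = 0
n=82: ⌈(83·181)/198⌉ − ⌈(82·181)/198⌉ = ⌈15023/198⌉ − ⌈14842/198⌉ = 76 − 75 = 1
n=83: ⌈(84·181)/198⌉ − ⌈(83·181)/198⌉ = ⌈15204/198⌉ − ⌈15023/198⌉ = 77 − 76 = 1
n=84: ⌈(85·181)/198⌉ − ⌈(84·181)/198⌉ = ⌈15385/198⌉ − ⌈15204/198⌉ = 78 − 77 = 1
n=85: ⌈(86·181)/198⌉ − ⌈(85·181)/198⌉ = ⌈15566/198⌉ − ⌈15385/198⌉ = 79 − 78 = 1
n=86: ⌈(87·181)/198⌉ − ⌈(86·181)/198⌉ = ⌈15747/198⌉ − ⌈15566/198⌉ = 80 − 79 = 1
n=87: ⌈(88·181)/198⌉ − ⌈(87·181)/198⌉ = ⌈15928/198⌉ − ⌈15747/198⌉ = 81 − 80 = 1
n=88: ⌈(89·181)/198⌉ − ⌈(88·181)/198⌉ = ⌈16109/198⌉ − ⌈15928/198⌉ = 82 − 81 = 1
n=89: ⌈(90·181)/198⌉ − ⌈(89·181)/198⌉ = ⌈16290/198⌉ − ⌈16109/198⌉ = 83 − 82 = 1
n=90: ⌈(91·181)/198⌉ − ⌈(90·181)/198⌉ = ⌈16471/198⌉ − ⌈16290/198⌉ = 84 − 83 = 1
n=91: ⌈(92·181)/198⌉ − ⌈(91·181)/198⌉ = ⌈16652/198⌉ − ⌈16471/198⌉ = 85 − 84 = 1
n=92: ⌈(93·181)/198⌉ − ⌈(92·181)/198⌉ = ⌈16833/198⌉ − ⌈16652/198⌉ = 86 − 85 = 1
n=93: ⌈(94·181)/198⌉ − ⌈(93·181)/198⌉ = ⌈17014/198⌉ − ⌈16833/198⌉ = 86 − 86 = 0
n=94: ⌈(95·181)/198⌉ − ⌈(94·181)/198⌉ = ⌈17195/198⌉ − ⌈17014/198⌉ = 87 − 86 = 1
n=95: ⌈(96·181)/198⌉ − ⌈(95·181)/198⌉ = ⌈17376/198⌉ − ⌈17195/198⌉ = 88 − 87 = 1
n=96: ⌈(97·181)/198⌉ − ⌈(96·181)/198⌉ = ⌈17557/198⌉ − ⌈17376/198⌉ = 89 − 88 = 1
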